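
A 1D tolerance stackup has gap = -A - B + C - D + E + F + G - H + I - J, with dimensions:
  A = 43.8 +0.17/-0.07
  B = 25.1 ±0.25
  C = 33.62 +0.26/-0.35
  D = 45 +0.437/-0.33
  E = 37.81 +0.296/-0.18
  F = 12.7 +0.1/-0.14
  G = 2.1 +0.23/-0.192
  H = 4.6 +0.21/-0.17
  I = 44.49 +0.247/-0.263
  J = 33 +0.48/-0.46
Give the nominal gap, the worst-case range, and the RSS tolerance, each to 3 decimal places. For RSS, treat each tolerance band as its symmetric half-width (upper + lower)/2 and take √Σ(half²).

Stack each dimension's contribution:
  -A: nom -43.800 → Σnom=-43.800; wc +0.070/-0.170 → slack +0.070/-0.170; half-tol=0.120, Σhalf²=0.014400
  -B: nom -25.100 → Σnom=-68.900; wc +0.250/-0.250 → slack +0.320/-0.420; half-tol=0.250, Σhalf²=0.076900
  +C: nom +33.620 → Σnom=-35.280; wc +0.260/-0.350 → slack +0.580/-0.770; half-tol=0.305, Σhalf²=0.169925
  -D: nom -45.000 → Σnom=-80.280; wc +0.330/-0.437 → slack +0.910/-1.207; half-tol=0.384, Σhalf²=0.316997
  +E: nom +37.810 → Σnom=-42.470; wc +0.296/-0.180 → slack +1.206/-1.387; half-tol=0.238, Σhalf²=0.373641
  +F: nom +12.700 → Σnom=-29.770; wc +0.100/-0.140 → slack +1.306/-1.527; half-tol=0.120, Σhalf²=0.388041
  +G: nom +2.100 → Σnom=-27.670; wc +0.230/-0.192 → slack +1.536/-1.719; half-tol=0.211, Σhalf²=0.432562
  -H: nom -4.600 → Σnom=-32.270; wc +0.170/-0.210 → slack +1.706/-1.929; half-tol=0.190, Σhalf²=0.468662
  +I: nom +44.490 → Σnom=12.220; wc +0.247/-0.263 → slack +1.953/-2.192; half-tol=0.255, Σhalf²=0.533687
  -J: nom -33.000 → Σnom=-20.780; wc +0.460/-0.480 → slack +2.413/-2.672; half-tol=0.470, Σhalf²=0.754587
Nominal = -20.780. Worst-case = [-20.780 - 2.672, -20.780 + 2.413] = [-23.452, -18.367]. RSS = √0.754587 = 0.869.

nominal=-20.780 wc=[-23.452,-18.367] rss=0.869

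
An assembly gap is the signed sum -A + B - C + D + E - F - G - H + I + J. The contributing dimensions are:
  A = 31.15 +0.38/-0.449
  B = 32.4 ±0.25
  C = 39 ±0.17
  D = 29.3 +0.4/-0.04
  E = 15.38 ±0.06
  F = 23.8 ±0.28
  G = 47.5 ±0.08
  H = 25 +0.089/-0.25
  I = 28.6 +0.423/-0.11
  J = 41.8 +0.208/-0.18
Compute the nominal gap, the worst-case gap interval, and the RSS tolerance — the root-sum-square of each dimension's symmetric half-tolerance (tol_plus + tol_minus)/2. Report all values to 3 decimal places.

nominal=-18.970 wc=[-20.609,-16.400] rss=0.733

Stack each dimension's contribution:
  -A: nom -31.150 → Σnom=-31.150; wc +0.449/-0.380 → slack +0.449/-0.380; half-tol=0.414, Σhalf²=0.171810
  +B: nom +32.400 → Σnom=1.250; wc +0.250/-0.250 → slack +0.699/-0.630; half-tol=0.250, Σhalf²=0.234310
  -C: nom -39.000 → Σnom=-37.750; wc +0.170/-0.170 → slack +0.869/-0.800; half-tol=0.170, Σhalf²=0.263210
  +D: nom +29.300 → Σnom=-8.450; wc +0.400/-0.040 → slack +1.269/-0.840; half-tol=0.220, Σhalf²=0.311610
  +E: nom +15.380 → Σnom=6.930; wc +0.060/-0.060 → slack +1.329/-0.900; half-tol=0.060, Σhalf²=0.315210
  -F: nom -23.800 → Σnom=-16.870; wc +0.280/-0.280 → slack +1.609/-1.180; half-tol=0.280, Σhalf²=0.393610
  -G: nom -47.500 → Σnom=-64.370; wc +0.080/-0.080 → slack +1.689/-1.260; half-tol=0.080, Σhalf²=0.400010
  -H: nom -25.000 → Σnom=-89.370; wc +0.250/-0.089 → slack +1.939/-1.349; half-tol=0.169, Σhalf²=0.428741
  +I: nom +28.600 → Σnom=-60.770; wc +0.423/-0.110 → slack +2.362/-1.459; half-tol=0.267, Σhalf²=0.499763
  +J: nom +41.800 → Σnom=-18.970; wc +0.208/-0.180 → slack +2.570/-1.639; half-tol=0.194, Σhalf²=0.537399
Nominal = -18.970. Worst-case = [-18.970 - 1.639, -18.970 + 2.570] = [-20.609, -16.400]. RSS = √0.537399 = 0.733.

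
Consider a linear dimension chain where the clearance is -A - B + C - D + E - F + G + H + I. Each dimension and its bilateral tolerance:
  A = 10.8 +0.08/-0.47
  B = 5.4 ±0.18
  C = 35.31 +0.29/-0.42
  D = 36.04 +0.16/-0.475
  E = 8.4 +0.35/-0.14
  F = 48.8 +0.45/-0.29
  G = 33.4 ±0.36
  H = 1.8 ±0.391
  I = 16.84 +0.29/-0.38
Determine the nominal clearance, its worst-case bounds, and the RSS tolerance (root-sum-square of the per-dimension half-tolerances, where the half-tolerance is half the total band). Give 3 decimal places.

nominal=-5.290 wc=[-7.851,-2.194] rss=0.963

Stack each dimension's contribution:
  -A: nom -10.800 → Σnom=-10.800; wc +0.470/-0.080 → slack +0.470/-0.080; half-tol=0.275, Σhalf²=0.075625
  -B: nom -5.400 → Σnom=-16.200; wc +0.180/-0.180 → slack +0.650/-0.260; half-tol=0.180, Σhalf²=0.108025
  +C: nom +35.310 → Σnom=19.110; wc +0.290/-0.420 → slack +0.940/-0.680; half-tol=0.355, Σhalf²=0.234050
  -D: nom -36.040 → Σnom=-16.930; wc +0.475/-0.160 → slack +1.415/-0.840; half-tol=0.318, Σhalf²=0.334856
  +E: nom +8.400 → Σnom=-8.530; wc +0.350/-0.140 → slack +1.765/-0.980; half-tol=0.245, Σhalf²=0.394881
  -F: nom -48.800 → Σnom=-57.330; wc +0.290/-0.450 → slack +2.055/-1.430; half-tol=0.370, Σhalf²=0.531781
  +G: nom +33.400 → Σnom=-23.930; wc +0.360/-0.360 → slack +2.415/-1.790; half-tol=0.360, Σhalf²=0.661381
  +H: nom +1.800 → Σnom=-22.130; wc +0.391/-0.391 → slack +2.806/-2.181; half-tol=0.391, Σhalf²=0.814262
  +I: nom +16.840 → Σnom=-5.290; wc +0.290/-0.380 → slack +3.096/-2.561; half-tol=0.335, Σhalf²=0.926487
Nominal = -5.290. Worst-case = [-5.290 - 2.561, -5.290 + 3.096] = [-7.851, -2.194]. RSS = √0.926487 = 0.963.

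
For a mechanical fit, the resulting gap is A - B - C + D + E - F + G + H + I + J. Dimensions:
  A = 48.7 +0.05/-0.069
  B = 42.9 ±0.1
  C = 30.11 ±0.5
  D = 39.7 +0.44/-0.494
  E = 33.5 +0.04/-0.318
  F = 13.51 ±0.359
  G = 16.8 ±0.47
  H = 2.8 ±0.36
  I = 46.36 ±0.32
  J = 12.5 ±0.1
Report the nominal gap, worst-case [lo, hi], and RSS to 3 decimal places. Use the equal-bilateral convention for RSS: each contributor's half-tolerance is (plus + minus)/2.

Stack each dimension's contribution:
  +A: nom +48.700 → Σnom=48.700; wc +0.050/-0.069 → slack +0.050/-0.069; half-tol=0.060, Σhalf²=0.003540
  -B: nom -42.900 → Σnom=5.800; wc +0.100/-0.100 → slack +0.150/-0.169; half-tol=0.100, Σhalf²=0.013540
  -C: nom -30.110 → Σnom=-24.310; wc +0.500/-0.500 → slack +0.650/-0.669; half-tol=0.500, Σhalf²=0.263540
  +D: nom +39.700 → Σnom=15.390; wc +0.440/-0.494 → slack +1.090/-1.163; half-tol=0.467, Σhalf²=0.481629
  +E: nom +33.500 → Σnom=48.890; wc +0.040/-0.318 → slack +1.130/-1.481; half-tol=0.179, Σhalf²=0.513670
  -F: nom -13.510 → Σnom=35.380; wc +0.359/-0.359 → slack +1.489/-1.840; half-tol=0.359, Σhalf²=0.642551
  +G: nom +16.800 → Σnom=52.180; wc +0.470/-0.470 → slack +1.959/-2.310; half-tol=0.470, Σhalf²=0.863451
  +H: nom +2.800 → Σnom=54.980; wc +0.360/-0.360 → slack +2.319/-2.670; half-tol=0.360, Σhalf²=0.993051
  +I: nom +46.360 → Σnom=101.340; wc +0.320/-0.320 → slack +2.639/-2.990; half-tol=0.320, Σhalf²=1.095451
  +J: nom +12.500 → Σnom=113.840; wc +0.100/-0.100 → slack +2.739/-3.090; half-tol=0.100, Σhalf²=1.105451
Nominal = 113.840. Worst-case = [113.840 - 3.090, 113.840 + 2.739] = [110.750, 116.579]. RSS = √1.105451 = 1.051.

nominal=113.840 wc=[110.750,116.579] rss=1.051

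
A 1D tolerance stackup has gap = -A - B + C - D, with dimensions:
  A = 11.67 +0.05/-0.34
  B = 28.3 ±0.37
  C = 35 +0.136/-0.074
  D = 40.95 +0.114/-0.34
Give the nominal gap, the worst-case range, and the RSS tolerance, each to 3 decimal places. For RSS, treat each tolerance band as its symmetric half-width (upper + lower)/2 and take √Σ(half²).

Stack each dimension's contribution:
  -A: nom -11.670 → Σnom=-11.670; wc +0.340/-0.050 → slack +0.340/-0.050; half-tol=0.195, Σhalf²=0.038025
  -B: nom -28.300 → Σnom=-39.970; wc +0.370/-0.370 → slack +0.710/-0.420; half-tol=0.370, Σhalf²=0.174925
  +C: nom +35.000 → Σnom=-4.970; wc +0.136/-0.074 → slack +0.846/-0.494; half-tol=0.105, Σhalf²=0.185950
  -D: nom -40.950 → Σnom=-45.920; wc +0.340/-0.114 → slack +1.186/-0.608; half-tol=0.227, Σhalf²=0.237479
Nominal = -45.920. Worst-case = [-45.920 - 0.608, -45.920 + 1.186] = [-46.528, -44.734]. RSS = √0.237479 = 0.487.

nominal=-45.920 wc=[-46.528,-44.734] rss=0.487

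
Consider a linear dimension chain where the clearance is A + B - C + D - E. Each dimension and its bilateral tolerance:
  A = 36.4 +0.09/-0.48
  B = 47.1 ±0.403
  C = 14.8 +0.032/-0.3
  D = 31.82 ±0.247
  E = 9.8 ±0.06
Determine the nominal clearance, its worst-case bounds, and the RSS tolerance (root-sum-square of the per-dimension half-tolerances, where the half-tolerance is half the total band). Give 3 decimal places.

nominal=90.720 wc=[89.498,91.820] rss=0.579

Stack each dimension's contribution:
  +A: nom +36.400 → Σnom=36.400; wc +0.090/-0.480 → slack +0.090/-0.480; half-tol=0.285, Σhalf²=0.081225
  +B: nom +47.100 → Σnom=83.500; wc +0.403/-0.403 → slack +0.493/-0.883; half-tol=0.403, Σhalf²=0.243634
  -C: nom -14.800 → Σnom=68.700; wc +0.300/-0.032 → slack +0.793/-0.915; half-tol=0.166, Σhalf²=0.271190
  +D: nom +31.820 → Σnom=100.520; wc +0.247/-0.247 → slack +1.040/-1.162; half-tol=0.247, Σhalf²=0.332199
  -E: nom -9.800 → Σnom=90.720; wc +0.060/-0.060 → slack +1.100/-1.222; half-tol=0.060, Σhalf²=0.335799
Nominal = 90.720. Worst-case = [90.720 - 1.222, 90.720 + 1.100] = [89.498, 91.820]. RSS = √0.335799 = 0.579.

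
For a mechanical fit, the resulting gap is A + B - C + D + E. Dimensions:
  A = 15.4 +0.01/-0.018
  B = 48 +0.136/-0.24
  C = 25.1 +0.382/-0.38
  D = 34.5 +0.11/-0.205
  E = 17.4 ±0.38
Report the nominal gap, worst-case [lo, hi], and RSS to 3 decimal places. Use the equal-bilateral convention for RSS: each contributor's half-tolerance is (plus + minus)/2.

nominal=90.200 wc=[88.975,91.216] rss=0.592

Stack each dimension's contribution:
  +A: nom +15.400 → Σnom=15.400; wc +0.010/-0.018 → slack +0.010/-0.018; half-tol=0.014, Σhalf²=0.000196
  +B: nom +48.000 → Σnom=63.400; wc +0.136/-0.240 → slack +0.146/-0.258; half-tol=0.188, Σhalf²=0.035540
  -C: nom -25.100 → Σnom=38.300; wc +0.380/-0.382 → slack +0.526/-0.640; half-tol=0.381, Σhalf²=0.180701
  +D: nom +34.500 → Σnom=72.800; wc +0.110/-0.205 → slack +0.636/-0.845; half-tol=0.158, Σhalf²=0.205507
  +E: nom +17.400 → Σnom=90.200; wc +0.380/-0.380 → slack +1.016/-1.225; half-tol=0.380, Σhalf²=0.349907
Nominal = 90.200. Worst-case = [90.200 - 1.225, 90.200 + 1.016] = [88.975, 91.216]. RSS = √0.349907 = 0.592.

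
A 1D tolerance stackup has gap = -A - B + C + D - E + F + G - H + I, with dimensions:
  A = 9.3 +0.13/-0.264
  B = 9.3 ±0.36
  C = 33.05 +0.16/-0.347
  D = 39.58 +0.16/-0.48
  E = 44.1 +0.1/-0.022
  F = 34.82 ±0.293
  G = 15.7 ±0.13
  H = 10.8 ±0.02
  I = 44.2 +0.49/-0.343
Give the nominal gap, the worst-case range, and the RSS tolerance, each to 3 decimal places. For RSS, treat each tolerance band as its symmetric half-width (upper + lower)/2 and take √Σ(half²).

Stack each dimension's contribution:
  -A: nom -9.300 → Σnom=-9.300; wc +0.264/-0.130 → slack +0.264/-0.130; half-tol=0.197, Σhalf²=0.038809
  -B: nom -9.300 → Σnom=-18.600; wc +0.360/-0.360 → slack +0.624/-0.490; half-tol=0.360, Σhalf²=0.168409
  +C: nom +33.050 → Σnom=14.450; wc +0.160/-0.347 → slack +0.784/-0.837; half-tol=0.254, Σhalf²=0.232671
  +D: nom +39.580 → Σnom=54.030; wc +0.160/-0.480 → slack +0.944/-1.317; half-tol=0.320, Σhalf²=0.335071
  -E: nom -44.100 → Σnom=9.930; wc +0.022/-0.100 → slack +0.966/-1.417; half-tol=0.061, Σhalf²=0.338792
  +F: nom +34.820 → Σnom=44.750; wc +0.293/-0.293 → slack +1.259/-1.710; half-tol=0.293, Σhalf²=0.424641
  +G: nom +15.700 → Σnom=60.450; wc +0.130/-0.130 → slack +1.389/-1.840; half-tol=0.130, Σhalf²=0.441541
  -H: nom -10.800 → Σnom=49.650; wc +0.020/-0.020 → slack +1.409/-1.860; half-tol=0.020, Σhalf²=0.441941
  +I: nom +44.200 → Σnom=93.850; wc +0.490/-0.343 → slack +1.899/-2.203; half-tol=0.416, Σhalf²=0.615414
Nominal = 93.850. Worst-case = [93.850 - 2.203, 93.850 + 1.899] = [91.647, 95.749]. RSS = √0.615414 = 0.784.

nominal=93.850 wc=[91.647,95.749] rss=0.784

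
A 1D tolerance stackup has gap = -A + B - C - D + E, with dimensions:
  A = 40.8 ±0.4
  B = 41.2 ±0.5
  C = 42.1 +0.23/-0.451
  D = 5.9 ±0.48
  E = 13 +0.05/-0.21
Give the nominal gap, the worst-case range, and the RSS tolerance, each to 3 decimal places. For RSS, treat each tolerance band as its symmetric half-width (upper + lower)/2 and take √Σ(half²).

nominal=-34.600 wc=[-36.420,-32.719] rss=0.879

Stack each dimension's contribution:
  -A: nom -40.800 → Σnom=-40.800; wc +0.400/-0.400 → slack +0.400/-0.400; half-tol=0.400, Σhalf²=0.160000
  +B: nom +41.200 → Σnom=0.400; wc +0.500/-0.500 → slack +0.900/-0.900; half-tol=0.500, Σhalf²=0.410000
  -C: nom -42.100 → Σnom=-41.700; wc +0.451/-0.230 → slack +1.351/-1.130; half-tol=0.341, Σhalf²=0.525940
  -D: nom -5.900 → Σnom=-47.600; wc +0.480/-0.480 → slack +1.831/-1.610; half-tol=0.480, Σhalf²=0.756340
  +E: nom +13.000 → Σnom=-34.600; wc +0.050/-0.210 → slack +1.881/-1.820; half-tol=0.130, Σhalf²=0.773240
Nominal = -34.600. Worst-case = [-34.600 - 1.820, -34.600 + 1.881] = [-36.420, -32.719]. RSS = √0.773240 = 0.879.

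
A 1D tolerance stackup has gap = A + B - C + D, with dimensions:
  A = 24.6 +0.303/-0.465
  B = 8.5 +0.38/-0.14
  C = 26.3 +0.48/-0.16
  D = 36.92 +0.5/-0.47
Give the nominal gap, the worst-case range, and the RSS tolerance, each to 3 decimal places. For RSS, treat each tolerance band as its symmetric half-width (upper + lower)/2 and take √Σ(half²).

nominal=43.720 wc=[42.165,45.063] rss=0.743

Stack each dimension's contribution:
  +A: nom +24.600 → Σnom=24.600; wc +0.303/-0.465 → slack +0.303/-0.465; half-tol=0.384, Σhalf²=0.147456
  +B: nom +8.500 → Σnom=33.100; wc +0.380/-0.140 → slack +0.683/-0.605; half-tol=0.260, Σhalf²=0.215056
  -C: nom -26.300 → Σnom=6.800; wc +0.160/-0.480 → slack +0.843/-1.085; half-tol=0.320, Σhalf²=0.317456
  +D: nom +36.920 → Σnom=43.720; wc +0.500/-0.470 → slack +1.343/-1.555; half-tol=0.485, Σhalf²=0.552681
Nominal = 43.720. Worst-case = [43.720 - 1.555, 43.720 + 1.343] = [42.165, 45.063]. RSS = √0.552681 = 0.743.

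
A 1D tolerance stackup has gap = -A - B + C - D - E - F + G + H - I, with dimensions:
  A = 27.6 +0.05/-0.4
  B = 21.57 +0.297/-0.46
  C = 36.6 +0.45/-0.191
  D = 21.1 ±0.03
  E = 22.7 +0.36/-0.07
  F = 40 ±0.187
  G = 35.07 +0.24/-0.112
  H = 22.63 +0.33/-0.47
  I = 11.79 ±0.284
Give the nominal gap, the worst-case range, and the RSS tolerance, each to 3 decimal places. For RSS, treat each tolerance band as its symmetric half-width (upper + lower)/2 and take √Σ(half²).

nominal=-50.460 wc=[-52.441,-48.009] rss=0.806

Stack each dimension's contribution:
  -A: nom -27.600 → Σnom=-27.600; wc +0.400/-0.050 → slack +0.400/-0.050; half-tol=0.225, Σhalf²=0.050625
  -B: nom -21.570 → Σnom=-49.170; wc +0.460/-0.297 → slack +0.860/-0.347; half-tol=0.379, Σhalf²=0.193887
  +C: nom +36.600 → Σnom=-12.570; wc +0.450/-0.191 → slack +1.310/-0.538; half-tol=0.321, Σhalf²=0.296608
  -D: nom -21.100 → Σnom=-33.670; wc +0.030/-0.030 → slack +1.340/-0.568; half-tol=0.030, Σhalf²=0.297508
  -E: nom -22.700 → Σnom=-56.370; wc +0.070/-0.360 → slack +1.410/-0.928; half-tol=0.215, Σhalf²=0.343733
  -F: nom -40.000 → Σnom=-96.370; wc +0.187/-0.187 → slack +1.597/-1.115; half-tol=0.187, Σhalf²=0.378702
  +G: nom +35.070 → Σnom=-61.300; wc +0.240/-0.112 → slack +1.837/-1.227; half-tol=0.176, Σhalf²=0.409678
  +H: nom +22.630 → Σnom=-38.670; wc +0.330/-0.470 → slack +2.167/-1.697; half-tol=0.400, Σhalf²=0.569678
  -I: nom -11.790 → Σnom=-50.460; wc +0.284/-0.284 → slack +2.451/-1.981; half-tol=0.284, Σhalf²=0.650334
Nominal = -50.460. Worst-case = [-50.460 - 1.981, -50.460 + 2.451] = [-52.441, -48.009]. RSS = √0.650334 = 0.806.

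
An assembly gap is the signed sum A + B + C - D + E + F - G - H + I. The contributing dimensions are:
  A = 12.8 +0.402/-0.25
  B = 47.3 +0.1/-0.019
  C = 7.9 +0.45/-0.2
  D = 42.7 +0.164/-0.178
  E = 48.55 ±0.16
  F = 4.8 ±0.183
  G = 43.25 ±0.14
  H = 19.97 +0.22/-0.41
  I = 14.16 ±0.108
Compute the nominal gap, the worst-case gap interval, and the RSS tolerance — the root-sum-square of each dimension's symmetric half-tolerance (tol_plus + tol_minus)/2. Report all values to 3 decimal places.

Stack each dimension's contribution:
  +A: nom +12.800 → Σnom=12.800; wc +0.402/-0.250 → slack +0.402/-0.250; half-tol=0.326, Σhalf²=0.106276
  +B: nom +47.300 → Σnom=60.100; wc +0.100/-0.019 → slack +0.502/-0.269; half-tol=0.060, Σhalf²=0.109816
  +C: nom +7.900 → Σnom=68.000; wc +0.450/-0.200 → slack +0.952/-0.469; half-tol=0.325, Σhalf²=0.215441
  -D: nom -42.700 → Σnom=25.300; wc +0.178/-0.164 → slack +1.130/-0.633; half-tol=0.171, Σhalf²=0.244682
  +E: nom +48.550 → Σnom=73.850; wc +0.160/-0.160 → slack +1.290/-0.793; half-tol=0.160, Σhalf²=0.270282
  +F: nom +4.800 → Σnom=78.650; wc +0.183/-0.183 → slack +1.473/-0.976; half-tol=0.183, Σhalf²=0.303771
  -G: nom -43.250 → Σnom=35.400; wc +0.140/-0.140 → slack +1.613/-1.116; half-tol=0.140, Σhalf²=0.323371
  -H: nom -19.970 → Σnom=15.430; wc +0.410/-0.220 → slack +2.023/-1.336; half-tol=0.315, Σhalf²=0.422596
  +I: nom +14.160 → Σnom=29.590; wc +0.108/-0.108 → slack +2.131/-1.444; half-tol=0.108, Σhalf²=0.434260
Nominal = 29.590. Worst-case = [29.590 - 1.444, 29.590 + 2.131] = [28.146, 31.721]. RSS = √0.434260 = 0.659.

nominal=29.590 wc=[28.146,31.721] rss=0.659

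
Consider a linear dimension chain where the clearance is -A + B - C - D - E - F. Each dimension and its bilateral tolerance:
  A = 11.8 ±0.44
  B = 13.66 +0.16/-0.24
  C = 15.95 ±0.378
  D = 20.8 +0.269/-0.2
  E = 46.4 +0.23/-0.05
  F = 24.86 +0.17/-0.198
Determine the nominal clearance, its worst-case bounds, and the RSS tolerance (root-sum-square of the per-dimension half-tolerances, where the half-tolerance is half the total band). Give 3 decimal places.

Stack each dimension's contribution:
  -A: nom -11.800 → Σnom=-11.800; wc +0.440/-0.440 → slack +0.440/-0.440; half-tol=0.440, Σhalf²=0.193600
  +B: nom +13.660 → Σnom=1.860; wc +0.160/-0.240 → slack +0.600/-0.680; half-tol=0.200, Σhalf²=0.233600
  -C: nom -15.950 → Σnom=-14.090; wc +0.378/-0.378 → slack +0.978/-1.058; half-tol=0.378, Σhalf²=0.376484
  -D: nom -20.800 → Σnom=-34.890; wc +0.200/-0.269 → slack +1.178/-1.327; half-tol=0.235, Σhalf²=0.431474
  -E: nom -46.400 → Σnom=-81.290; wc +0.050/-0.230 → slack +1.228/-1.557; half-tol=0.140, Σhalf²=0.451074
  -F: nom -24.860 → Σnom=-106.150; wc +0.198/-0.170 → slack +1.426/-1.727; half-tol=0.184, Σhalf²=0.484930
Nominal = -106.150. Worst-case = [-106.150 - 1.727, -106.150 + 1.426] = [-107.877, -104.724]. RSS = √0.484930 = 0.696.

nominal=-106.150 wc=[-107.877,-104.724] rss=0.696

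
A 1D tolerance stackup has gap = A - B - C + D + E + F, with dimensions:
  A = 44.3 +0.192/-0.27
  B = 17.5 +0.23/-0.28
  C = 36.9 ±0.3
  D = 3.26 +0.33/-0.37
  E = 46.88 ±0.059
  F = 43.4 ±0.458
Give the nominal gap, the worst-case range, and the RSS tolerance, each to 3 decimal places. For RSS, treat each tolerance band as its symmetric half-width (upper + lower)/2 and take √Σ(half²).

nominal=83.440 wc=[81.753,85.059] rss=0.738

Stack each dimension's contribution:
  +A: nom +44.300 → Σnom=44.300; wc +0.192/-0.270 → slack +0.192/-0.270; half-tol=0.231, Σhalf²=0.053361
  -B: nom -17.500 → Σnom=26.800; wc +0.280/-0.230 → slack +0.472/-0.500; half-tol=0.255, Σhalf²=0.118386
  -C: nom -36.900 → Σnom=-10.100; wc +0.300/-0.300 → slack +0.772/-0.800; half-tol=0.300, Σhalf²=0.208386
  +D: nom +3.260 → Σnom=-6.840; wc +0.330/-0.370 → slack +1.102/-1.170; half-tol=0.350, Σhalf²=0.330886
  +E: nom +46.880 → Σnom=40.040; wc +0.059/-0.059 → slack +1.161/-1.229; half-tol=0.059, Σhalf²=0.334367
  +F: nom +43.400 → Σnom=83.440; wc +0.458/-0.458 → slack +1.619/-1.687; half-tol=0.458, Σhalf²=0.544131
Nominal = 83.440. Worst-case = [83.440 - 1.687, 83.440 + 1.619] = [81.753, 85.059]. RSS = √0.544131 = 0.738.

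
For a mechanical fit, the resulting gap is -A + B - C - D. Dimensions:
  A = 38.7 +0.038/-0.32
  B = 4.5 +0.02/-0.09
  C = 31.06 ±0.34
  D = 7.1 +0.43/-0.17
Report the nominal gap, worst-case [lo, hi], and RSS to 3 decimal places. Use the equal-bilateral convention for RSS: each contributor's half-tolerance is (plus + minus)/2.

Stack each dimension's contribution:
  -A: nom -38.700 → Σnom=-38.700; wc +0.320/-0.038 → slack +0.320/-0.038; half-tol=0.179, Σhalf²=0.032041
  +B: nom +4.500 → Σnom=-34.200; wc +0.020/-0.090 → slack +0.340/-0.128; half-tol=0.055, Σhalf²=0.035066
  -C: nom -31.060 → Σnom=-65.260; wc +0.340/-0.340 → slack +0.680/-0.468; half-tol=0.340, Σhalf²=0.150666
  -D: nom -7.100 → Σnom=-72.360; wc +0.170/-0.430 → slack +0.850/-0.898; half-tol=0.300, Σhalf²=0.240666
Nominal = -72.360. Worst-case = [-72.360 - 0.898, -72.360 + 0.850] = [-73.258, -71.510]. RSS = √0.240666 = 0.491.

nominal=-72.360 wc=[-73.258,-71.510] rss=0.491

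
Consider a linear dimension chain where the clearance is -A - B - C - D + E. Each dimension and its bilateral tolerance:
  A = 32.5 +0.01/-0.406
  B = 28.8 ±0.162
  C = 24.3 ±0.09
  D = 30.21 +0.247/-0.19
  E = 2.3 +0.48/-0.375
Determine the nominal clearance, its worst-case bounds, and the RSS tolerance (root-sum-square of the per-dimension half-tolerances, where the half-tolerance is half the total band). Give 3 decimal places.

nominal=-113.510 wc=[-114.394,-112.182] rss=0.555

Stack each dimension's contribution:
  -A: nom -32.500 → Σnom=-32.500; wc +0.406/-0.010 → slack +0.406/-0.010; half-tol=0.208, Σhalf²=0.043264
  -B: nom -28.800 → Σnom=-61.300; wc +0.162/-0.162 → slack +0.568/-0.172; half-tol=0.162, Σhalf²=0.069508
  -C: nom -24.300 → Σnom=-85.600; wc +0.090/-0.090 → slack +0.658/-0.262; half-tol=0.090, Σhalf²=0.077608
  -D: nom -30.210 → Σnom=-115.810; wc +0.190/-0.247 → slack +0.848/-0.509; half-tol=0.218, Σhalf²=0.125350
  +E: nom +2.300 → Σnom=-113.510; wc +0.480/-0.375 → slack +1.328/-0.884; half-tol=0.427, Σhalf²=0.308106
Nominal = -113.510. Worst-case = [-113.510 - 0.884, -113.510 + 1.328] = [-114.394, -112.182]. RSS = √0.308106 = 0.555.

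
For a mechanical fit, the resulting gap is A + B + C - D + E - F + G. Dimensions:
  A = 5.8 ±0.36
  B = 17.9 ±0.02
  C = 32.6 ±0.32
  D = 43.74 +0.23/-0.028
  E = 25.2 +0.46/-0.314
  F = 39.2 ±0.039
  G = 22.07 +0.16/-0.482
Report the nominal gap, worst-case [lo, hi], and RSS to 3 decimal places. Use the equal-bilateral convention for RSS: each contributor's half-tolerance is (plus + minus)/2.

Stack each dimension's contribution:
  +A: nom +5.800 → Σnom=5.800; wc +0.360/-0.360 → slack +0.360/-0.360; half-tol=0.360, Σhalf²=0.129600
  +B: nom +17.900 → Σnom=23.700; wc +0.020/-0.020 → slack +0.380/-0.380; half-tol=0.020, Σhalf²=0.130000
  +C: nom +32.600 → Σnom=56.300; wc +0.320/-0.320 → slack +0.700/-0.700; half-tol=0.320, Σhalf²=0.232400
  -D: nom -43.740 → Σnom=12.560; wc +0.028/-0.230 → slack +0.728/-0.930; half-tol=0.129, Σhalf²=0.249041
  +E: nom +25.200 → Σnom=37.760; wc +0.460/-0.314 → slack +1.188/-1.244; half-tol=0.387, Σhalf²=0.398810
  -F: nom -39.200 → Σnom=-1.440; wc +0.039/-0.039 → slack +1.227/-1.283; half-tol=0.039, Σhalf²=0.400331
  +G: nom +22.070 → Σnom=20.630; wc +0.160/-0.482 → slack +1.387/-1.765; half-tol=0.321, Σhalf²=0.503372
Nominal = 20.630. Worst-case = [20.630 - 1.765, 20.630 + 1.387] = [18.865, 22.017]. RSS = √0.503372 = 0.709.

nominal=20.630 wc=[18.865,22.017] rss=0.709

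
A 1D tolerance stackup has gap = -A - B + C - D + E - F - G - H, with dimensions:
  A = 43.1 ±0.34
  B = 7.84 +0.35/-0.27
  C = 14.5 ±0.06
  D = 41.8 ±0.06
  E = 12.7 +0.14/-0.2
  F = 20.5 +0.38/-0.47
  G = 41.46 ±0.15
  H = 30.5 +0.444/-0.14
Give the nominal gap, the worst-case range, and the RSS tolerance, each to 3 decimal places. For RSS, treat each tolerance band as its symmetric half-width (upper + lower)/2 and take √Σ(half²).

Stack each dimension's contribution:
  -A: nom -43.100 → Σnom=-43.100; wc +0.340/-0.340 → slack +0.340/-0.340; half-tol=0.340, Σhalf²=0.115600
  -B: nom -7.840 → Σnom=-50.940; wc +0.270/-0.350 → slack +0.610/-0.690; half-tol=0.310, Σhalf²=0.211700
  +C: nom +14.500 → Σnom=-36.440; wc +0.060/-0.060 → slack +0.670/-0.750; half-tol=0.060, Σhalf²=0.215300
  -D: nom -41.800 → Σnom=-78.240; wc +0.060/-0.060 → slack +0.730/-0.810; half-tol=0.060, Σhalf²=0.218900
  +E: nom +12.700 → Σnom=-65.540; wc +0.140/-0.200 → slack +0.870/-1.010; half-tol=0.170, Σhalf²=0.247800
  -F: nom -20.500 → Σnom=-86.040; wc +0.470/-0.380 → slack +1.340/-1.390; half-tol=0.425, Σhalf²=0.428425
  -G: nom -41.460 → Σnom=-127.500; wc +0.150/-0.150 → slack +1.490/-1.540; half-tol=0.150, Σhalf²=0.450925
  -H: nom -30.500 → Σnom=-158.000; wc +0.140/-0.444 → slack +1.630/-1.984; half-tol=0.292, Σhalf²=0.536189
Nominal = -158.000. Worst-case = [-158.000 - 1.984, -158.000 + 1.630] = [-159.984, -156.370]. RSS = √0.536189 = 0.732.

nominal=-158.000 wc=[-159.984,-156.370] rss=0.732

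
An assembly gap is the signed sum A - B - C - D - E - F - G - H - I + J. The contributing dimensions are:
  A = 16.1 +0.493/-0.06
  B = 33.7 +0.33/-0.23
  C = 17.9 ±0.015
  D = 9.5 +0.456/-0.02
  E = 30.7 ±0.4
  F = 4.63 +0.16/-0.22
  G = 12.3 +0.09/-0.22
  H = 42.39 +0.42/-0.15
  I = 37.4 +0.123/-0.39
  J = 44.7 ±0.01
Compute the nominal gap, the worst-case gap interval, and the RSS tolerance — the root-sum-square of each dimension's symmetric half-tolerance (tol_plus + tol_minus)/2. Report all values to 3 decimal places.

nominal=-127.720 wc=[-129.784,-125.572] rss=0.761

Stack each dimension's contribution:
  +A: nom +16.100 → Σnom=16.100; wc +0.493/-0.060 → slack +0.493/-0.060; half-tol=0.276, Σhalf²=0.076452
  -B: nom -33.700 → Σnom=-17.600; wc +0.230/-0.330 → slack +0.723/-0.390; half-tol=0.280, Σhalf²=0.154852
  -C: nom -17.900 → Σnom=-35.500; wc +0.015/-0.015 → slack +0.738/-0.405; half-tol=0.015, Σhalf²=0.155077
  -D: nom -9.500 → Σnom=-45.000; wc +0.020/-0.456 → slack +0.758/-0.861; half-tol=0.238, Σhalf²=0.211721
  -E: nom -30.700 → Σnom=-75.700; wc +0.400/-0.400 → slack +1.158/-1.261; half-tol=0.400, Σhalf²=0.371721
  -F: nom -4.630 → Σnom=-80.330; wc +0.220/-0.160 → slack +1.378/-1.421; half-tol=0.190, Σhalf²=0.407821
  -G: nom -12.300 → Σnom=-92.630; wc +0.220/-0.090 → slack +1.598/-1.511; half-tol=0.155, Σhalf²=0.431846
  -H: nom -42.390 → Σnom=-135.020; wc +0.150/-0.420 → slack +1.748/-1.931; half-tol=0.285, Σhalf²=0.513071
  -I: nom -37.400 → Σnom=-172.420; wc +0.390/-0.123 → slack +2.138/-2.054; half-tol=0.257, Σhalf²=0.578864
  +J: nom +44.700 → Σnom=-127.720; wc +0.010/-0.010 → slack +2.148/-2.064; half-tol=0.010, Σhalf²=0.578964
Nominal = -127.720. Worst-case = [-127.720 - 2.064, -127.720 + 2.148] = [-129.784, -125.572]. RSS = √0.578964 = 0.761.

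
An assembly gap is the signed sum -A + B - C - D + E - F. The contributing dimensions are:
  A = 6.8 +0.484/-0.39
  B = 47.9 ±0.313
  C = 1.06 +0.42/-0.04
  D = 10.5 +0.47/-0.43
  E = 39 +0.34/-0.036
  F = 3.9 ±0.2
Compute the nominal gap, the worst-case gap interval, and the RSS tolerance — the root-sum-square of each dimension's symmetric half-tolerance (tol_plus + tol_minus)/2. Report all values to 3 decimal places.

Stack each dimension's contribution:
  -A: nom -6.800 → Σnom=-6.800; wc +0.390/-0.484 → slack +0.390/-0.484; half-tol=0.437, Σhalf²=0.190969
  +B: nom +47.900 → Σnom=41.100; wc +0.313/-0.313 → slack +0.703/-0.797; half-tol=0.313, Σhalf²=0.288938
  -C: nom -1.060 → Σnom=40.040; wc +0.040/-0.420 → slack +0.743/-1.217; half-tol=0.230, Σhalf²=0.341838
  -D: nom -10.500 → Σnom=29.540; wc +0.430/-0.470 → slack +1.173/-1.687; half-tol=0.450, Σhalf²=0.544338
  +E: nom +39.000 → Σnom=68.540; wc +0.340/-0.036 → slack +1.513/-1.723; half-tol=0.188, Σhalf²=0.579682
  -F: nom -3.900 → Σnom=64.640; wc +0.200/-0.200 → slack +1.713/-1.923; half-tol=0.200, Σhalf²=0.619682
Nominal = 64.640. Worst-case = [64.640 - 1.923, 64.640 + 1.713] = [62.717, 66.353]. RSS = √0.619682 = 0.787.

nominal=64.640 wc=[62.717,66.353] rss=0.787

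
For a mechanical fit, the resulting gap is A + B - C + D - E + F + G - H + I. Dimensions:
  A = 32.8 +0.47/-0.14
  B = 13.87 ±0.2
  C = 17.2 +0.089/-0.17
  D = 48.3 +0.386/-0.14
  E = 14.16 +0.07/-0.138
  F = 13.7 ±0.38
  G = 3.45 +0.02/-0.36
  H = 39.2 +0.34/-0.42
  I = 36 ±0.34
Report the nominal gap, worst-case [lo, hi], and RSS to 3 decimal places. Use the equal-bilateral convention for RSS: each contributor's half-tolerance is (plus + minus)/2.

nominal=77.560 wc=[75.501,80.084] rss=0.819

Stack each dimension's contribution:
  +A: nom +32.800 → Σnom=32.800; wc +0.470/-0.140 → slack +0.470/-0.140; half-tol=0.305, Σhalf²=0.093025
  +B: nom +13.870 → Σnom=46.670; wc +0.200/-0.200 → slack +0.670/-0.340; half-tol=0.200, Σhalf²=0.133025
  -C: nom -17.200 → Σnom=29.470; wc +0.170/-0.089 → slack +0.840/-0.429; half-tol=0.130, Σhalf²=0.149795
  +D: nom +48.300 → Σnom=77.770; wc +0.386/-0.140 → slack +1.226/-0.569; half-tol=0.263, Σhalf²=0.218964
  -E: nom -14.160 → Σnom=63.610; wc +0.138/-0.070 → slack +1.364/-0.639; half-tol=0.104, Σhalf²=0.229780
  +F: nom +13.700 → Σnom=77.310; wc +0.380/-0.380 → slack +1.744/-1.019; half-tol=0.380, Σhalf²=0.374180
  +G: nom +3.450 → Σnom=80.760; wc +0.020/-0.360 → slack +1.764/-1.379; half-tol=0.190, Σhalf²=0.410280
  -H: nom -39.200 → Σnom=41.560; wc +0.420/-0.340 → slack +2.184/-1.719; half-tol=0.380, Σhalf²=0.554680
  +I: nom +36.000 → Σnom=77.560; wc +0.340/-0.340 → slack +2.524/-2.059; half-tol=0.340, Σhalf²=0.670280
Nominal = 77.560. Worst-case = [77.560 - 2.059, 77.560 + 2.524] = [75.501, 80.084]. RSS = √0.670280 = 0.819.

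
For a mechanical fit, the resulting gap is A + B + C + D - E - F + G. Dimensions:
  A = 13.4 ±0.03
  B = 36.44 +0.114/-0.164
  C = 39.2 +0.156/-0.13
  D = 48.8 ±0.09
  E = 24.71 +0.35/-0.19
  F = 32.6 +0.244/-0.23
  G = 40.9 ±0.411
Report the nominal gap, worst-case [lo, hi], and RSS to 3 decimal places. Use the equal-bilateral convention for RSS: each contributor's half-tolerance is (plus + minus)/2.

nominal=121.430 wc=[120.011,122.651] rss=0.589

Stack each dimension's contribution:
  +A: nom +13.400 → Σnom=13.400; wc +0.030/-0.030 → slack +0.030/-0.030; half-tol=0.030, Σhalf²=0.000900
  +B: nom +36.440 → Σnom=49.840; wc +0.114/-0.164 → slack +0.144/-0.194; half-tol=0.139, Σhalf²=0.020221
  +C: nom +39.200 → Σnom=89.040; wc +0.156/-0.130 → slack +0.300/-0.324; half-tol=0.143, Σhalf²=0.040670
  +D: nom +48.800 → Σnom=137.840; wc +0.090/-0.090 → slack +0.390/-0.414; half-tol=0.090, Σhalf²=0.048770
  -E: nom -24.710 → Σnom=113.130; wc +0.190/-0.350 → slack +0.580/-0.764; half-tol=0.270, Σhalf²=0.121670
  -F: nom -32.600 → Σnom=80.530; wc +0.230/-0.244 → slack +0.810/-1.008; half-tol=0.237, Σhalf²=0.177839
  +G: nom +40.900 → Σnom=121.430; wc +0.411/-0.411 → slack +1.221/-1.419; half-tol=0.411, Σhalf²=0.346760
Nominal = 121.430. Worst-case = [121.430 - 1.419, 121.430 + 1.221] = [120.011, 122.651]. RSS = √0.346760 = 0.589.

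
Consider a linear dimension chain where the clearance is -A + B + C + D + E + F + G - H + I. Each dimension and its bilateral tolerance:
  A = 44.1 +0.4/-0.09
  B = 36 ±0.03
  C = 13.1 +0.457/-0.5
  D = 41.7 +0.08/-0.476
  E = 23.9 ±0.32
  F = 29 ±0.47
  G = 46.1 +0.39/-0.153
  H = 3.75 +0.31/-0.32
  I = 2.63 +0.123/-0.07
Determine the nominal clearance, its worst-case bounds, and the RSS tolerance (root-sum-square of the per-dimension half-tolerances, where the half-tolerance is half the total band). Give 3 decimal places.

Stack each dimension's contribution:
  -A: nom -44.100 → Σnom=-44.100; wc +0.090/-0.400 → slack +0.090/-0.400; half-tol=0.245, Σhalf²=0.060025
  +B: nom +36.000 → Σnom=-8.100; wc +0.030/-0.030 → slack +0.120/-0.430; half-tol=0.030, Σhalf²=0.060925
  +C: nom +13.100 → Σnom=5.000; wc +0.457/-0.500 → slack +0.577/-0.930; half-tol=0.479, Σhalf²=0.289887
  +D: nom +41.700 → Σnom=46.700; wc +0.080/-0.476 → slack +0.657/-1.406; half-tol=0.278, Σhalf²=0.367171
  +E: nom +23.900 → Σnom=70.600; wc +0.320/-0.320 → slack +0.977/-1.726; half-tol=0.320, Σhalf²=0.469571
  +F: nom +29.000 → Σnom=99.600; wc +0.470/-0.470 → slack +1.447/-2.196; half-tol=0.470, Σhalf²=0.690471
  +G: nom +46.100 → Σnom=145.700; wc +0.390/-0.153 → slack +1.837/-2.349; half-tol=0.272, Σhalf²=0.764184
  -H: nom -3.750 → Σnom=141.950; wc +0.320/-0.310 → slack +2.157/-2.659; half-tol=0.315, Σhalf²=0.863409
  +I: nom +2.630 → Σnom=144.580; wc +0.123/-0.070 → slack +2.280/-2.729; half-tol=0.097, Σhalf²=0.872721
Nominal = 144.580. Worst-case = [144.580 - 2.729, 144.580 + 2.280] = [141.851, 146.860]. RSS = √0.872721 = 0.934.

nominal=144.580 wc=[141.851,146.860] rss=0.934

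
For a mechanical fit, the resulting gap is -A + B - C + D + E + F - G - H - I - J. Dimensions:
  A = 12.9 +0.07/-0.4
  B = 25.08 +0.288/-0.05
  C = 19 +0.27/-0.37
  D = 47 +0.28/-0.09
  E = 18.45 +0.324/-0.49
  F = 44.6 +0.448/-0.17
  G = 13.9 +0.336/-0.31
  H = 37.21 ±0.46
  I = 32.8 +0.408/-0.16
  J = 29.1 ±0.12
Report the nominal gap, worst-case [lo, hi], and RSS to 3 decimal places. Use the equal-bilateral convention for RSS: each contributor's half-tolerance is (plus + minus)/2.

Stack each dimension's contribution:
  -A: nom -12.900 → Σnom=-12.900; wc +0.400/-0.070 → slack +0.400/-0.070; half-tol=0.235, Σhalf²=0.055225
  +B: nom +25.080 → Σnom=12.180; wc +0.288/-0.050 → slack +0.688/-0.120; half-tol=0.169, Σhalf²=0.083786
  -C: nom -19.000 → Σnom=-6.820; wc +0.370/-0.270 → slack +1.058/-0.390; half-tol=0.320, Σhalf²=0.186186
  +D: nom +47.000 → Σnom=40.180; wc +0.280/-0.090 → slack +1.338/-0.480; half-tol=0.185, Σhalf²=0.220411
  +E: nom +18.450 → Σnom=58.630; wc +0.324/-0.490 → slack +1.662/-0.970; half-tol=0.407, Σhalf²=0.386060
  +F: nom +44.600 → Σnom=103.230; wc +0.448/-0.170 → slack +2.110/-1.140; half-tol=0.309, Σhalf²=0.481541
  -G: nom -13.900 → Σnom=89.330; wc +0.310/-0.336 → slack +2.420/-1.476; half-tol=0.323, Σhalf²=0.585870
  -H: nom -37.210 → Σnom=52.120; wc +0.460/-0.460 → slack +2.880/-1.936; half-tol=0.460, Σhalf²=0.797470
  -I: nom -32.800 → Σnom=19.320; wc +0.160/-0.408 → slack +3.040/-2.344; half-tol=0.284, Σhalf²=0.878126
  -J: nom -29.100 → Σnom=-9.780; wc +0.120/-0.120 → slack +3.160/-2.464; half-tol=0.120, Σhalf²=0.892526
Nominal = -9.780. Worst-case = [-9.780 - 2.464, -9.780 + 3.160] = [-12.244, -6.620]. RSS = √0.892526 = 0.945.

nominal=-9.780 wc=[-12.244,-6.620] rss=0.945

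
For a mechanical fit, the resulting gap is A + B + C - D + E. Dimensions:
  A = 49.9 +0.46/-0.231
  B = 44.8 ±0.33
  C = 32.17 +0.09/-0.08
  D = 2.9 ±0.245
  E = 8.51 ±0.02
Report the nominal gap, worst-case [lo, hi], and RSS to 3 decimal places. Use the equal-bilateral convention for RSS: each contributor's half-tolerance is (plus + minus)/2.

nominal=132.480 wc=[131.574,133.625] rss=0.544

Stack each dimension's contribution:
  +A: nom +49.900 → Σnom=49.900; wc +0.460/-0.231 → slack +0.460/-0.231; half-tol=0.346, Σhalf²=0.119370
  +B: nom +44.800 → Σnom=94.700; wc +0.330/-0.330 → slack +0.790/-0.561; half-tol=0.330, Σhalf²=0.228270
  +C: nom +32.170 → Σnom=126.870; wc +0.090/-0.080 → slack +0.880/-0.641; half-tol=0.085, Σhalf²=0.235495
  -D: nom -2.900 → Σnom=123.970; wc +0.245/-0.245 → slack +1.125/-0.886; half-tol=0.245, Σhalf²=0.295520
  +E: nom +8.510 → Σnom=132.480; wc +0.020/-0.020 → slack +1.145/-0.906; half-tol=0.020, Σhalf²=0.295920
Nominal = 132.480. Worst-case = [132.480 - 0.906, 132.480 + 1.145] = [131.574, 133.625]. RSS = √0.295920 = 0.544.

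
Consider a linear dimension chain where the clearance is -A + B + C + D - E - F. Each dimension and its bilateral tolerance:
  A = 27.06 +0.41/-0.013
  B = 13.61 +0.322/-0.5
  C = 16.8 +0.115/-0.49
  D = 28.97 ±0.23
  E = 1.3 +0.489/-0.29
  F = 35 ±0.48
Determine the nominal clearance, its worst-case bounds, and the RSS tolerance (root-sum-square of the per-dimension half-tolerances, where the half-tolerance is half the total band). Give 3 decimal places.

nominal=-3.980 wc=[-6.579,-2.530] rss=0.860

Stack each dimension's contribution:
  -A: nom -27.060 → Σnom=-27.060; wc +0.013/-0.410 → slack +0.013/-0.410; half-tol=0.211, Σhalf²=0.044732
  +B: nom +13.610 → Σnom=-13.450; wc +0.322/-0.500 → slack +0.335/-0.910; half-tol=0.411, Σhalf²=0.213653
  +C: nom +16.800 → Σnom=3.350; wc +0.115/-0.490 → slack +0.450/-1.400; half-tol=0.302, Σhalf²=0.305160
  +D: nom +28.970 → Σnom=32.320; wc +0.230/-0.230 → slack +0.680/-1.630; half-tol=0.230, Σhalf²=0.358060
  -E: nom -1.300 → Σnom=31.020; wc +0.290/-0.489 → slack +0.970/-2.119; half-tol=0.389, Σhalf²=0.509770
  -F: nom -35.000 → Σnom=-3.980; wc +0.480/-0.480 → slack +1.450/-2.599; half-tol=0.480, Σhalf²=0.740170
Nominal = -3.980. Worst-case = [-3.980 - 2.599, -3.980 + 1.450] = [-6.579, -2.530]. RSS = √0.740170 = 0.860.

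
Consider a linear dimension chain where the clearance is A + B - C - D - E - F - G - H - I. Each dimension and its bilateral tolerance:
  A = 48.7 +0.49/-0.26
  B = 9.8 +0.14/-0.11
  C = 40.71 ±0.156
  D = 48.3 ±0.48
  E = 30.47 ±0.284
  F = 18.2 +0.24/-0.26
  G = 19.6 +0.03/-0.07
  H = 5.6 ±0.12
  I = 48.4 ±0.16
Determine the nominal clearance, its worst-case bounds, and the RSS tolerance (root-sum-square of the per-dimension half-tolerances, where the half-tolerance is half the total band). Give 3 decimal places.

nominal=-152.780 wc=[-154.620,-150.620] rss=0.772

Stack each dimension's contribution:
  +A: nom +48.700 → Σnom=48.700; wc +0.490/-0.260 → slack +0.490/-0.260; half-tol=0.375, Σhalf²=0.140625
  +B: nom +9.800 → Σnom=58.500; wc +0.140/-0.110 → slack +0.630/-0.370; half-tol=0.125, Σhalf²=0.156250
  -C: nom -40.710 → Σnom=17.790; wc +0.156/-0.156 → slack +0.786/-0.526; half-tol=0.156, Σhalf²=0.180586
  -D: nom -48.300 → Σnom=-30.510; wc +0.480/-0.480 → slack +1.266/-1.006; half-tol=0.480, Σhalf²=0.410986
  -E: nom -30.470 → Σnom=-60.980; wc +0.284/-0.284 → slack +1.550/-1.290; half-tol=0.284, Σhalf²=0.491642
  -F: nom -18.200 → Σnom=-79.180; wc +0.260/-0.240 → slack +1.810/-1.530; half-tol=0.250, Σhalf²=0.554142
  -G: nom -19.600 → Σnom=-98.780; wc +0.070/-0.030 → slack +1.880/-1.560; half-tol=0.050, Σhalf²=0.556642
  -H: nom -5.600 → Σnom=-104.380; wc +0.120/-0.120 → slack +2.000/-1.680; half-tol=0.120, Σhalf²=0.571042
  -I: nom -48.400 → Σnom=-152.780; wc +0.160/-0.160 → slack +2.160/-1.840; half-tol=0.160, Σhalf²=0.596642
Nominal = -152.780. Worst-case = [-152.780 - 1.840, -152.780 + 2.160] = [-154.620, -150.620]. RSS = √0.596642 = 0.772.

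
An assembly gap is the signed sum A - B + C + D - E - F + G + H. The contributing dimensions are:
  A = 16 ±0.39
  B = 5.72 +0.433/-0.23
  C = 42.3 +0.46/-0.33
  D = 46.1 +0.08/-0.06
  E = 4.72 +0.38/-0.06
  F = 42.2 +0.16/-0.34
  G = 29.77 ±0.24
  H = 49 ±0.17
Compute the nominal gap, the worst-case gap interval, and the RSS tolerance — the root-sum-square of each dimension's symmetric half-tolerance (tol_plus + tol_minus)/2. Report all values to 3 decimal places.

nominal=130.530 wc=[128.367,132.500] rss=0.788

Stack each dimension's contribution:
  +A: nom +16.000 → Σnom=16.000; wc +0.390/-0.390 → slack +0.390/-0.390; half-tol=0.390, Σhalf²=0.152100
  -B: nom -5.720 → Σnom=10.280; wc +0.230/-0.433 → slack +0.620/-0.823; half-tol=0.332, Σhalf²=0.261992
  +C: nom +42.300 → Σnom=52.580; wc +0.460/-0.330 → slack +1.080/-1.153; half-tol=0.395, Σhalf²=0.418017
  +D: nom +46.100 → Σnom=98.680; wc +0.080/-0.060 → slack +1.160/-1.213; half-tol=0.070, Σhalf²=0.422917
  -E: nom -4.720 → Σnom=93.960; wc +0.060/-0.380 → slack +1.220/-1.593; half-tol=0.220, Σhalf²=0.471317
  -F: nom -42.200 → Σnom=51.760; wc +0.340/-0.160 → slack +1.560/-1.753; half-tol=0.250, Σhalf²=0.533817
  +G: nom +29.770 → Σnom=81.530; wc +0.240/-0.240 → slack +1.800/-1.993; half-tol=0.240, Σhalf²=0.591417
  +H: nom +49.000 → Σnom=130.530; wc +0.170/-0.170 → slack +1.970/-2.163; half-tol=0.170, Σhalf²=0.620317
Nominal = 130.530. Worst-case = [130.530 - 2.163, 130.530 + 1.970] = [128.367, 132.500]. RSS = √0.620317 = 0.788.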